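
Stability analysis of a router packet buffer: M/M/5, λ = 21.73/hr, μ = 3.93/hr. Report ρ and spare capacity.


Total capacity cμ = 5·3.93 = 19.65/hr
ρ = λ/(cμ) = 21.73/19.65 = 1.1059
Stable ⇔ ρ < 1: NO
Spare capacity = cμ − λ = 19.65 − 21.73 = -2.08/hr

Final: ρ = 1.1059; unstable; margin = -2.08/hr


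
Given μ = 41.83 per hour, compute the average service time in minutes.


Mean service time = 1/μ = 1/41.83 hour = 0.02391 hour
In minutes: 0.02391 × 60 = 1.4344 min

Final: 1.4344 min


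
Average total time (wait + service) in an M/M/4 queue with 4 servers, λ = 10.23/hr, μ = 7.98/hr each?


a = 1.2820; ρ = 0.3205; P₀ = 0.276213
Lq = P₀·a^c·ρ/(c!(1−ρ)²) = 0.02157
Wq = Lq/λ = 0.02157/10.23 = 0.002109 hr
W = Wq + 1/μ = 0.002109 + 0.12531 = 0.12742 hr

Final: 0.12742 hr


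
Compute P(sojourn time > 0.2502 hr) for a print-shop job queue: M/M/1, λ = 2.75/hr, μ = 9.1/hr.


W ~ Exponential(μ−λ) for M/M/1.
μ − λ = 9.1 − 2.75 = 6.3500
P(W > t) = e^{−(μ−λ)t} = e^{−1.5888} = 0.204177

Final: 0.204177


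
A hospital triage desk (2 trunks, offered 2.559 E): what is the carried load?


B(2,2.559) = 0.479164 (Erlang-B)
Carried load = a(1 − B) = 2.559·(1 − 0.479164) = 2.559·0.520836 = 1.3328 E

Final: 1.3328 Erlangs


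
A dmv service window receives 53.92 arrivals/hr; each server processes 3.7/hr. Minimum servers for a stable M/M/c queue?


Stability requires cμ > λ ⇔ c > λ/μ.
λ/μ = 53.92/3.7 = 14.5730
Minimum integer c = ⌊14.5730⌋ + 1 = 15
Check: 15·3.7 = 55.50 > 53.92, while 14·3.7 = 51.80 ≤ 53.92

Final: 15 servers


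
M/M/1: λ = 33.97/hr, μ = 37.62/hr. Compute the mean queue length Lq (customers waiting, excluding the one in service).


ρ = 33.97/37.62 = 0.9030
Lq = ρ²/(1−ρ) = 0.8154/0.09702 = 8.4039

Final: 8.4039


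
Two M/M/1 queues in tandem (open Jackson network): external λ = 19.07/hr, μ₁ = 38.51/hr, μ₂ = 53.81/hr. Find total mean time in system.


Each node sees arrival rate λ = 19.07/hr (tandem ⇒ throughput preserved).
W₁ = 1/(μ₁−λ) = 1/(38.51−19.07) = 0.05144 hr
W₂ = 1/(μ₂−λ) = 1/(53.81−19.07) = 0.02879 hr
W_total = W₁ + W₂ = 0.05144 + 0.02879 = 0.08023 hr

Final: 0.08023 hr


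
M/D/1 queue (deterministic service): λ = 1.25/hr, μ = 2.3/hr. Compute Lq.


ρ = 1.25/2.3 = 0.5435
M/D/1: Lq = ρ²/(2(1−ρ)) = 0.2954/(2·0.4565) = 0.32350

Final: 0.32350


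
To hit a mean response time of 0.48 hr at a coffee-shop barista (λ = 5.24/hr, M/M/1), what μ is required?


W = 1/(μ−λ) ⇒ μ − λ = 1/W = 1/0.48 = 2.0833
μ = λ + 1/W = 5.24 + 2.0833 = 7.3233 per hr

Final: 7.3233 /hr


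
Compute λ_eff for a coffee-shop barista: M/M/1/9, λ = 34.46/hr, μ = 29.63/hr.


ρ = 1.1630; P_K = (1−ρ)ρ^9/(1−ρ^10) = 0.179899
λ_eff = λ(1 − P_K) = 34.46·(1 − 0.179899) = 34.46·0.820101 = 28.2607 /hr

Final: 28.2607 /hr


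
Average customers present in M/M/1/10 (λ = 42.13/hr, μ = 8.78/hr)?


ρ = 42.13/8.78 = 4.7984
L = ρ[1 − (K+1)ρ^K + Kρ^(K+1)] / [(1−ρ)(1−ρ^(K+1))]
Numerator: 4.7984·(1 − 11·6470970.682551 + 10·31050341.099759) = 1148367517.544837
Denominator: (-3.7984)·(-31050340.099759) = 117941781.586214
L = 1148367517.544837/117941781.586214 = 9.7367

Final: 9.7367


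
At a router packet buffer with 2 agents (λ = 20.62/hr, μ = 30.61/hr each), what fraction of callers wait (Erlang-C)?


a = λ/μ = 0.6736; ρ = a/2 = 0.3368
P₀ = 0.496090 (from M/M/c formula)
C(c,a) = [a^c/(c!(1−ρ))]·P₀ = [0.45379/(2·0.6632)]·0.496090
= 0.34213·0.496090 = 0.169726

Final: 0.169726


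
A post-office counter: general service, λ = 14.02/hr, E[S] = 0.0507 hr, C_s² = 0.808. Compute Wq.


ρ = λ·E[S] = 14.02·0.0507 = 0.7108
E[S²] = E[S]²(1+C_s²) = 0.0507²·(1+0.808) = 0.004647
Wq = λ·E[S²]/(2(1−ρ)) = 14.02·0.004647/(2·0.2892) = 0.11266 hr

Final: 0.11266 hr


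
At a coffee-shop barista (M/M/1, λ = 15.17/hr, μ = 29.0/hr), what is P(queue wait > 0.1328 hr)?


ρ = 15.17/29.0 = 0.5231
P(Wq > t) = ρ·e^{−(μ−λ)t} = 0.5231·e^{−1.8366}
= 0.5231·0.159354 = 0.083359

Final: 0.083359


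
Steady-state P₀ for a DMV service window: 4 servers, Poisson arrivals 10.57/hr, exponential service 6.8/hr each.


a = λ/μ = 10.57/6.8 = 1.5544; ρ = a/c = 0.3886
Σ_{k=0}^{3} a^k/k! (terms k=0..3) = 1.00000 + 1.55441 + 1.20810 + 0.62596 = 4.38847
Tail: a^4/(4!(1−ρ)) = 5.83800/(24·0.6114) = 0.39786
P₀ = 1/(4.38847 + 0.39786) = 1/4.78633 = 0.208928

Final: 0.208928


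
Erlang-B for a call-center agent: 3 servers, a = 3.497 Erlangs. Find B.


B(c,a) = (a^c/c!) / Σ_{k=0}^{c} a^k/k!
a^3/3! = 7.127474
Σ terms (k=0..3): 1.00000 + 3.49700 + 6.11450 + 7.12747 = 17.738979
B = 7.127474/17.738979 = 0.401797

Final: 0.401797


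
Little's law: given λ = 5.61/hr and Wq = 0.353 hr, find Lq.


Lq = λWq = 5.61·0.353 = 1.9803

Final: 1.9803


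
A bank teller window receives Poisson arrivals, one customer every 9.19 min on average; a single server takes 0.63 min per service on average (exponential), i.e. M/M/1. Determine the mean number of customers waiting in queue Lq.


λ = 60/9.19 = 6.5288 /hr
μ = 60/0.63 = 95.2381 /hr
ρ = λ/μ = 6.5288/95.2381 = 0.06855
Lq = ρ²/(1−ρ) = 0.004699/0.9314 = 0.005045

Final: 0.005045


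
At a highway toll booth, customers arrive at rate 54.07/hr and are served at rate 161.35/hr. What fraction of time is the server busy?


ρ = λ/μ = 54.07/161.35 = 0.3351

Final: 0.3351


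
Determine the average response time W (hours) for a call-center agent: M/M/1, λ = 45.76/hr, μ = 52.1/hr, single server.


W = 1/(μ−λ) = 1/(52.1 − 45.76) = 1/6.34 = 0.1577 hr

Final: 0.1577 hr


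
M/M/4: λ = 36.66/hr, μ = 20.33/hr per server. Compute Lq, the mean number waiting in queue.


a = λ/μ = 1.8032; ρ = a/4 = 0.4508
P₀ = 0.161068
Lq = P₀·a^c·ρ / (c!·(1−ρ)²) = 0.161068·10.57354·0.4508/(24·0.30161)
= 0.10606

Final: 0.10606


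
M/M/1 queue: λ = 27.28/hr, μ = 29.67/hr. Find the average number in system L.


ρ = λ/μ = 27.28/29.67 = 0.9194
L = ρ/(1−ρ) = 0.9194/(1 − 0.9194) = 0.9194/0.08055 = 11.4142

Final: 11.4142


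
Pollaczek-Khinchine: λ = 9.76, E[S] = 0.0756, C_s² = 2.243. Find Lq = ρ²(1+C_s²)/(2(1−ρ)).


ρ = λ·E[S] = 9.76·0.0756 = 0.7379
Lq = ρ²(1+C_s²)/(2(1−ρ)) = 0.5444·(1+2.243)/(2·0.2621)
= 0.5444·3.2430/0.5243 = 3.36760

Final: 3.36760


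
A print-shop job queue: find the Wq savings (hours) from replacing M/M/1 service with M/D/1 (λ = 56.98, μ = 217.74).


ρ = 56.98/217.74 = 0.2617
Wq(M/M/1) = ρ/(μ−λ) = 0.2617/160.76 = 0.001628 hr
Wq(M/D/1) = ρ/(2(μ−λ)) = 0.0008139 hr
Savings = 0.001628 − 0.0008139 = 0.0008139 hr

Final: 0.0008139 hr


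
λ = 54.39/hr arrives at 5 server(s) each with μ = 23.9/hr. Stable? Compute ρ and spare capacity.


Total capacity cμ = 5·23.9 = 119.50/hr
ρ = λ/(cμ) = 54.39/119.50 = 0.4551
Stable ⇔ ρ < 1: YES
Spare capacity = cμ − λ = 119.50 − 54.39 = 65.11/hr

Final: ρ = 0.4551; stable; margin = 65.11/hr


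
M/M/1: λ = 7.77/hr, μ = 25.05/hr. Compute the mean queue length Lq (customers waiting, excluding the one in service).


ρ = 7.77/25.05 = 0.3102
Lq = ρ²/(1−ρ) = 0.09621/0.6898 = 0.1395

Final: 0.1395


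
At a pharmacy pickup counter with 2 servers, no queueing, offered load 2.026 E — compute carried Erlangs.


B(2,2.026) = 0.404136 (Erlang-B)
Carried load = a(1 − B) = 2.026·(1 − 0.404136) = 2.026·0.595864 = 1.2072 E

Final: 1.2072 Erlangs


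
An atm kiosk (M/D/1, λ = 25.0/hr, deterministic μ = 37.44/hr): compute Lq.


ρ = 25.0/37.44 = 0.6677
M/D/1: Lq = ρ²/(2(1−ρ)) = 0.4459/(2·0.3323) = 0.67096

Final: 0.67096


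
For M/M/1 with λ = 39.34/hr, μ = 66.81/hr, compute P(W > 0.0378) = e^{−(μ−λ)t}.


W ~ Exponential(μ−λ) for M/M/1.
μ − λ = 66.81 − 39.34 = 27.4700
P(W > t) = e^{−(μ−λ)t} = e^{−1.0384} = 0.354033

Final: 0.354033


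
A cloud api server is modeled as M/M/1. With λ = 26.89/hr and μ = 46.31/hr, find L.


ρ = λ/μ = 26.89/46.31 = 0.5807
L = ρ/(1−ρ) = 0.5807/(1 − 0.5807) = 0.5807/0.4193 = 1.3847

Final: 1.3847


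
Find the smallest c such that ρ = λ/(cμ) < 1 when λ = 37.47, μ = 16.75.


Stability requires cμ > λ ⇔ c > λ/μ.
λ/μ = 37.47/16.75 = 2.2370
Minimum integer c = ⌊2.2370⌋ + 1 = 3
Check: 3·16.75 = 50.25 > 37.47, while 2·16.75 = 33.50 ≤ 37.47

Final: 3 servers


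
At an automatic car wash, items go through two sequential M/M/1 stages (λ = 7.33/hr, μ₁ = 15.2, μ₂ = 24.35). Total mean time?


Each node sees arrival rate λ = 7.33/hr (tandem ⇒ throughput preserved).
W₁ = 1/(μ₁−λ) = 1/(15.2−7.33) = 0.12706 hr
W₂ = 1/(μ₂−λ) = 1/(24.35−7.33) = 0.05875 hr
W_total = W₁ + W₂ = 0.12706 + 0.05875 = 0.18582 hr

Final: 0.18582 hr


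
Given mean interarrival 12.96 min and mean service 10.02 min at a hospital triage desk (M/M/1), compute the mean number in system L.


λ = 60/12.96 = 4.6296 /hr
μ = 60/10.02 = 5.9880 /hr
ρ = λ/μ = 4.6296/5.9880 = 0.7731
L = ρ/(1−ρ) = 0.7731/0.2269 = 3.4082

Final: 3.4082


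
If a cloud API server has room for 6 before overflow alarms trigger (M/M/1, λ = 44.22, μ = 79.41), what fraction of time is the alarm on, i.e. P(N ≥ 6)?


ρ = 44.22/79.41 = 0.5569
P(N ≥ n) = ρ^n = 0.5569^6 = 0.029817

Final: 0.029817


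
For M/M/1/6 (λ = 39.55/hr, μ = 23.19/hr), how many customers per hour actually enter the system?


ρ = 1.7055; P_K = (1−ρ)ρ^6/(1−ρ^7) = 0.423751
λ_eff = λ(1 − P_K) = 39.55·(1 − 0.423751) = 39.55·0.576249 = 22.7907 /hr

Final: 22.7907 /hr


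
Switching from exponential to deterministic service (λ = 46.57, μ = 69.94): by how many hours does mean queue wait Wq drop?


ρ = 46.57/69.94 = 0.6659
Wq(M/M/1) = ρ/(μ−λ) = 0.6659/23.37 = 0.02849 hr
Wq(M/D/1) = ρ/(2(μ−λ)) = 0.01425 hr
Savings = 0.02849 − 0.01425 = 0.01425 hr

Final: 0.01425 hr


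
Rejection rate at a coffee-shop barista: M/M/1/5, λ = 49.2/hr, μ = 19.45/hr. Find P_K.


ρ = λ/μ = 49.2/19.45 = 2.5296
P_K = (1−ρ)ρ^K/(1−ρ^(K+1)) = (-1.5296·103.568452)/(1 − 261.982923)
= -158.414470/-260.982923 = 0.606992

Final: 0.606992


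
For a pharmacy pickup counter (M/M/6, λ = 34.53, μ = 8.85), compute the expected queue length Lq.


a = λ/μ = 3.9017; ρ = a/6 = 0.6503
P₀ = 0.018652
Lq = P₀·a^c·ρ / (c!·(1−ρ)²) = 0.018652·3527.92908·0.6503/(720·0.12230)
= 0.48593

Final: 0.48593


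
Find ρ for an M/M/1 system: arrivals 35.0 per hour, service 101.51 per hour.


ρ = λ/μ = 35.0/101.51 = 0.3448

Final: 0.3448


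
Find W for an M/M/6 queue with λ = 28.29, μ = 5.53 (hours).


a = 5.1157; ρ = 0.8526; P₀ = 0.003729
Lq = P₀·a^c·ρ/(c!(1−ρ)²) = 3.64413
Wq = Lq/λ = 3.64413/28.29 = 0.12881 hr
W = Wq + 1/μ = 0.12881 + 0.18083 = 0.30965 hr

Final: 0.30965 hr


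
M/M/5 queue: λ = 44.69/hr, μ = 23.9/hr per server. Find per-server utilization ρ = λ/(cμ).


ρ = λ/(cμ) = 44.69/(5·23.9) = 44.69/119.50 = 0.3740

Final: 0.3740


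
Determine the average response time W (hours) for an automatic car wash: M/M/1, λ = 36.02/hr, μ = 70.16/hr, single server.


W = 1/(μ−λ) = 1/(70.16 − 36.02) = 1/34.14 = 0.02929 hr

Final: 0.02929 hr


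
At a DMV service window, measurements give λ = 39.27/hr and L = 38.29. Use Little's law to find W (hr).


W = L/λ = 38.29/39.27 = 0.9750 hr

Final: 0.9750 hr


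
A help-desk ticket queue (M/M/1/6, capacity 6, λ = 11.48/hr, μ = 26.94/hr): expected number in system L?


ρ = 11.48/26.94 = 0.4261
L = ρ[1 − (K+1)ρ^K + Kρ^(K+1)] / [(1−ρ)(1−ρ^(K+1))]
Numerator: 0.4261·(1 − 7·0.005988 + 6·0.002552) = 0.414795
Denominator: (0.5739)·(0.997448) = 0.572404
L = 0.414795/0.572404 = 0.7247

Final: 0.7247


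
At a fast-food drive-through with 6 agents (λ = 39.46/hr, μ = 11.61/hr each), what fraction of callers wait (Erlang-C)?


a = λ/μ = 3.3988; ρ = a/6 = 0.5665
P₀ = 0.032262 (from M/M/c formula)
C(c,a) = [a^c/(c!(1−ρ))]·P₀ = [1541.52001/(720·0.4335)]·0.032262
= 4.93848·0.032262 = 0.159323

Final: 0.159323


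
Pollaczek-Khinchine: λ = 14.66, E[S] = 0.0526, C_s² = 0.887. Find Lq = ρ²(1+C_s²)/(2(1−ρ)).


ρ = λ·E[S] = 14.66·0.0526 = 0.7711
Lq = ρ²(1+C_s²)/(2(1−ρ)) = 0.5946·(1+0.887)/(2·0.2289)
= 0.5946·1.8870/0.4578 = 2.45113

Final: 2.45113


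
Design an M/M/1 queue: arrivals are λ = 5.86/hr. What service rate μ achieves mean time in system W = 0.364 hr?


W = 1/(μ−λ) ⇒ μ − λ = 1/W = 1/0.364 = 2.7473
μ = λ + 1/W = 5.86 + 2.7473 = 8.6073 per hr

Final: 8.6073 /hr


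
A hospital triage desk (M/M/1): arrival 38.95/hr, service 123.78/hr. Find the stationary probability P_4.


ρ = 38.95/123.78 = 0.3147
P_n = (1−ρ)·ρ^n = (1 − 0.3147)·0.3147^4 = 0.6853·0.009805 = 0.006719

Final: 0.006719


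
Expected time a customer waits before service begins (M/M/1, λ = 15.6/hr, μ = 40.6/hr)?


ρ = 15.6/40.6 = 0.3842
Wq = ρ/(μ−λ) = 0.3842/(40.6 − 15.6) = 0.3842/25.00 = 0.01537 hr

Final: 0.01537 hr


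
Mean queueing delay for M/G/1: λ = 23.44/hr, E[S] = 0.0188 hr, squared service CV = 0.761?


ρ = λ·E[S] = 23.44·0.0188 = 0.4407
E[S²] = E[S]²(1+C_s²) = 0.0188²·(1+0.761) = 0.0006224
Wq = λ·E[S²]/(2(1−ρ)) = 23.44·0.0006224/(2·0.5593) = 0.01304 hr

Final: 0.01304 hr


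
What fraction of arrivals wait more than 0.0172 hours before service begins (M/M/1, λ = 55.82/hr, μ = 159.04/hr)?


ρ = 55.82/159.04 = 0.3510
P(Wq > t) = ρ·e^{−(μ−λ)t} = 0.3510·e^{−1.7754}
= 0.3510·0.169418 = 0.059463

Final: 0.059463


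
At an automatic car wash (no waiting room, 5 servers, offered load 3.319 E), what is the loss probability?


B(c,a) = (a^c/c!) / Σ_{k=0}^{c} a^k/k!
a^5/5! = 3.356256
Σ terms (k=0..5): 1.00000 + 3.31900 + 5.50788 + 6.09355 + 5.05612 + 3.35626 = 24.332812
B = 3.356256/24.332812 = 0.137931

Final: 0.137931


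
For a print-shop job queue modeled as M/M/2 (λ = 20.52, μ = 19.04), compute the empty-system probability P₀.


a = λ/μ = 20.52/19.04 = 1.0777; ρ = a/c = 0.5389
Σ_{k=0}^{1} a^k/k! (terms k=0..1) = 1.00000 + 1.07773 = 2.07773
Tail: a^2/(2!(1−ρ)) = 1.16150/(2·0.4611) = 1.25940
P₀ = 1/(2.07773 + 1.25940) = 1/3.33713 = 0.299659

Final: 0.299659


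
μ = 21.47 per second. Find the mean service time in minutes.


Mean service time = 1/μ = 1/21.47 second = 0.04658 second
In minutes: 0.04658 × 0.0166667 = 0.0007763 min

Final: 0.0007763 min


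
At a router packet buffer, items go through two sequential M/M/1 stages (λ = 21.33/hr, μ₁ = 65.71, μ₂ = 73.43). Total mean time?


Each node sees arrival rate λ = 21.33/hr (tandem ⇒ throughput preserved).
W₁ = 1/(μ₁−λ) = 1/(65.71−21.33) = 0.02253 hr
W₂ = 1/(μ₂−λ) = 1/(73.43−21.33) = 0.01919 hr
W_total = W₁ + W₂ = 0.02253 + 0.01919 = 0.04173 hr

Final: 0.04173 hr


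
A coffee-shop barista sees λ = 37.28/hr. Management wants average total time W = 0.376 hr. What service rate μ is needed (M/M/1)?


W = 1/(μ−λ) ⇒ μ − λ = 1/W = 1/0.376 = 2.6596
μ = λ + 1/W = 37.28 + 2.6596 = 39.9396 per hr

Final: 39.9396 /hr


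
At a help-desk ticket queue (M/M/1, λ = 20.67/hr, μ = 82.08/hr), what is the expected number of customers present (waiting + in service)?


ρ = λ/μ = 20.67/82.08 = 0.2518
L = ρ/(1−ρ) = 0.2518/(1 − 0.2518) = 0.2518/0.7482 = 0.3366

Final: 0.3366


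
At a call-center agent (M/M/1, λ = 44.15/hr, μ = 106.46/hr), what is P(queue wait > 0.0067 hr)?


ρ = 44.15/106.46 = 0.4147
P(Wq > t) = ρ·e^{−(μ−λ)t} = 0.4147·e^{−0.4175}
= 0.4147·0.658707 = 0.273172

Final: 0.273172


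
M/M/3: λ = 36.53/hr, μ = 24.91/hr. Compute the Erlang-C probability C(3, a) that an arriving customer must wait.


a = λ/μ = 1.4665; ρ = a/3 = 0.4888
P₀ = 0.218817 (from M/M/c formula)
C(c,a) = [a^c/(c!(1−ρ))]·P₀ = [3.15375/(6·0.5112)]·0.218817
= 1.02827·0.218817 = 0.225003

Final: 0.225003


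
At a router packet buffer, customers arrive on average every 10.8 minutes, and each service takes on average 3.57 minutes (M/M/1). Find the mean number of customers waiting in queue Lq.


λ = 60/10.8 = 5.5556 /hr
μ = 60/3.57 = 16.8067 /hr
ρ = λ/μ = 5.5556/16.8067 = 0.3306
Lq = ρ²/(1−ρ) = 0.1093/0.6694 = 0.1632

Final: 0.1632


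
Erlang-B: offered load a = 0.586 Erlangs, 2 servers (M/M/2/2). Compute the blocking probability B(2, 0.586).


B(c,a) = (a^c/c!) / Σ_{k=0}^{c} a^k/k!
a^2/2! = 0.171698
Σ terms (k=0..2): 1.00000 + 0.58600 + 0.17170 = 1.757698
B = 0.171698/1.757698 = 0.097683

Final: 0.097683


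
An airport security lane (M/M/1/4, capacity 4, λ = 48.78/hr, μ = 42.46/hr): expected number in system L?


ρ = 48.78/42.46 = 1.1488
L = ρ[1 − (K+1)ρ^K + Kρ^(K+1)] / [(1−ρ)(1−ρ^(K+1))]
Numerator: 1.1488·(1 − 5·1.741996 + 4·2.001285) = 0.339094
Denominator: (-0.1488)·(-1.001285) = 0.149037
L = 0.339094/0.149037 = 2.2752

Final: 2.2752


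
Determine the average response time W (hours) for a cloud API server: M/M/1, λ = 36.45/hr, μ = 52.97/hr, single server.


W = 1/(μ−λ) = 1/(52.97 − 36.45) = 1/16.52 = 0.06053 hr

Final: 0.06053 hr


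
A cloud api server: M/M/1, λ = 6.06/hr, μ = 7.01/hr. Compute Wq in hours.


ρ = 6.06/7.01 = 0.8645
Wq = ρ/(μ−λ) = 0.8645/(7.01 − 6.06) = 0.8645/0.9500 = 0.9100 hr

Final: 0.9100 hr


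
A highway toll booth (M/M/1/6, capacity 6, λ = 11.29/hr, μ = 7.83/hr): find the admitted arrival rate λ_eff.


ρ = 1.4419; P_K = (1−ρ)ρ^6/(1−ρ^7) = 0.332095
λ_eff = λ(1 − P_K) = 11.29·(1 − 0.332095) = 11.29·0.667905 = 7.5406 /hr

Final: 7.5406 /hr


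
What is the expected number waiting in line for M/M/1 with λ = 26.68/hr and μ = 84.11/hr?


ρ = 26.68/84.11 = 0.3172
Lq = ρ²/(1−ρ) = 0.1006/0.6828 = 0.1474

Final: 0.1474


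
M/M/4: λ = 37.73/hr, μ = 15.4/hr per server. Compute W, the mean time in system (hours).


a = 2.4500; ρ = 0.6125; P₀ = 0.078269
Lq = P₀·a^c·ρ/(c!(1−ρ)²) = 0.47930
Wq = Lq/λ = 0.47930/37.73 = 0.01270 hr
W = Wq + 1/μ = 0.01270 + 0.06494 = 0.07764 hr

Final: 0.07764 hr


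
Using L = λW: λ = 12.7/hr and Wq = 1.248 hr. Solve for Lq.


Lq = λWq = 12.7·1.248 = 15.8496

Final: 15.8496


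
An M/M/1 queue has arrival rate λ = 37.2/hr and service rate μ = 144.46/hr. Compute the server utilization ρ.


ρ = λ/μ = 37.2/144.46 = 0.2575

Final: 0.2575


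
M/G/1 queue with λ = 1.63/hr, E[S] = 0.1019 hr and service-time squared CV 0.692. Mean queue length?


ρ = λ·E[S] = 1.63·0.1019 = 0.1661
Lq = ρ²(1+C_s²)/(2(1−ρ)) = 0.02759·(1+0.692)/(2·0.8339)
= 0.02759·1.6920/1.6678 = 0.02799

Final: 0.02799


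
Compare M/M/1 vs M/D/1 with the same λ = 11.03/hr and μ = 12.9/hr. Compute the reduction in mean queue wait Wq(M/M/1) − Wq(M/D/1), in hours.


ρ = 11.03/12.9 = 0.8550
Wq(M/M/1) = ρ/(μ−λ) = 0.8550/1.87 = 0.45724 hr
Wq(M/D/1) = ρ/(2(μ−λ)) = 0.22862 hr
Savings = 0.45724 − 0.22862 = 0.22862 hr

Final: 0.22862 hr


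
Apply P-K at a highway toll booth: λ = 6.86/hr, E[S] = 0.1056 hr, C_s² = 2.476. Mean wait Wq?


ρ = λ·E[S] = 6.86·0.1056 = 0.7244
E[S²] = E[S]²(1+C_s²) = 0.1056²·(1+2.476) = 0.038762
Wq = λ·E[S²]/(2(1−ρ)) = 6.86·0.038762/(2·0.2756) = 0.48244 hr

Final: 0.48244 hr


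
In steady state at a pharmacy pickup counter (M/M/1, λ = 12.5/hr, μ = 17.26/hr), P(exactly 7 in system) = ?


ρ = 12.5/17.26 = 0.7242
P_n = (1−ρ)·ρ^n = (1 − 0.7242)·0.7242^7 = 0.2758·0.104492 = 0.028817

Final: 0.028817


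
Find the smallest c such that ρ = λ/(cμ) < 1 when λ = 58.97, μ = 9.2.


Stability requires cμ > λ ⇔ c > λ/μ.
λ/μ = 58.97/9.2 = 6.4098
Minimum integer c = ⌊6.4098⌋ + 1 = 7
Check: 7·9.2 = 64.40 > 58.97, while 6·9.2 = 55.20 ≤ 58.97

Final: 7 servers


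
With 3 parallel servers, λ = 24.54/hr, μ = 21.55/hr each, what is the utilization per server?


ρ = λ/(cμ) = 24.54/(3·21.55) = 24.54/64.65 = 0.3796

Final: 0.3796


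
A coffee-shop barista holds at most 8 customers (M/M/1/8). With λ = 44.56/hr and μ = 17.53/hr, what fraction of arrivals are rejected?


ρ = λ/μ = 44.56/17.53 = 2.5419
P_K = (1−ρ)ρ^K/(1−ρ^(K+1)) = (-1.5419·1743.035083)/(1 − 4430.669898)
= -2687.634815/-4429.669898 = 0.606735

Final: 0.606735


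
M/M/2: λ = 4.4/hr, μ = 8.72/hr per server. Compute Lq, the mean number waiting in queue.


a = λ/μ = 0.5046; ρ = a/2 = 0.2523
P₀ = 0.597070
Lq = P₀·a^c·ρ / (c!·(1−ρ)²) = 0.597070·0.25461·0.2523/(2·0.55906)
= 0.03430

Final: 0.03430


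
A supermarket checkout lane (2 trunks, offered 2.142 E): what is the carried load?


B(2,2.142) = 0.422010 (Erlang-B)
Carried load = a(1 − B) = 2.142·(1 − 0.422010) = 2.142·0.577990 = 1.2381 E

Final: 1.2381 Erlangs


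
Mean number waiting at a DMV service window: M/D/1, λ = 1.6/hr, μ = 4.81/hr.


ρ = 1.6/4.81 = 0.3326
M/D/1: Lq = ρ²/(2(1−ρ)) = 0.1106/(2·0.6674) = 0.08290

Final: 0.08290


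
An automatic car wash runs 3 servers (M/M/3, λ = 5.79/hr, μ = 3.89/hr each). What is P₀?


a = λ/μ = 5.79/3.89 = 1.4884; ρ = a/c = 0.4961
Σ_{k=0}^{2} a^k/k! (terms k=0..2) = 1.00000 + 1.48843 + 1.10771 = 3.59615
Tail: a^3/(3!(1−ρ)) = 3.29752/(6·0.5039) = 1.09076
P₀ = 1/(3.59615 + 1.09076) = 1/4.68691 = 0.213360

Final: 0.213360


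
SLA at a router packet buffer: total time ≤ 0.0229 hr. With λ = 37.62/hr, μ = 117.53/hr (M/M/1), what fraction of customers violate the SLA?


W ~ Exponential(μ−λ) for M/M/1.
μ − λ = 117.53 − 37.62 = 79.9100
P(W > t) = e^{−(μ−λ)t} = e^{−1.8299} = 0.160423

Final: 0.160423


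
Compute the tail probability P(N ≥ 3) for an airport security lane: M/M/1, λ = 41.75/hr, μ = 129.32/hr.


ρ = 41.75/129.32 = 0.3228
P(N ≥ n) = ρ^n = 0.3228^3 = 0.033649

Final: 0.033649


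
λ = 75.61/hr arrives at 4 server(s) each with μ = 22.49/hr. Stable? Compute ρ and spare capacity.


Total capacity cμ = 4·22.49 = 89.96/hr
ρ = λ/(cμ) = 75.61/89.96 = 0.8405
Stable ⇔ ρ < 1: YES
Spare capacity = cμ − λ = 89.96 − 75.61 = 14.35/hr

Final: ρ = 0.8405; stable; margin = 14.35/hr


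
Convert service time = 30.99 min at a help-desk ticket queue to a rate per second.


μ = 1/(service time) in consistent units.
1 second = 0.0166667 min, so μ = 0.0166667/30.99 = 0.0005378 per second

Final: 0.0005378 /sec


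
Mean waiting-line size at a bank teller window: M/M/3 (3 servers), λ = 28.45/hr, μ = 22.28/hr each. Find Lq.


a = λ/μ = 1.2769; ρ = a/3 = 0.4256
P₀ = 0.270534
Lq = P₀·a^c·ρ / (c!·(1−ρ)²) = 0.270534·2.08210·0.4256/(6·0.32989)
= 0.12113

Final: 0.12113


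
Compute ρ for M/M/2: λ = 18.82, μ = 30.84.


ρ = λ/(cμ) = 18.82/(2·30.84) = 18.82/61.68 = 0.3051

Final: 0.3051


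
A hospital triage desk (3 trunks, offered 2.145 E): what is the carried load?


B(3,2.145) = 0.231986 (Erlang-B)
Carried load = a(1 − B) = 2.145·(1 − 0.231986) = 2.145·0.768014 = 1.6474 E

Final: 1.6474 Erlangs


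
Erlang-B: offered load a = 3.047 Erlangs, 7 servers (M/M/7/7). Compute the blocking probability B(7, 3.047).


B(c,a) = (a^c/c!) / Σ_{k=0}^{c} a^k/k!
a^7/7! = 0.483812
Σ terms (k=0..7): 1.00000 + 3.04700 + 4.64210 + 4.71483 + 3.59152 + 2.18867 + 1.11148 + 0.48381 = 20.779425
B = 0.483812/20.779425 = 0.023283

Final: 0.023283


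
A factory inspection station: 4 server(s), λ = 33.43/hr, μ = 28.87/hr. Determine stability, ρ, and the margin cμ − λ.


Total capacity cμ = 4·28.87 = 115.48/hr
ρ = λ/(cμ) = 33.43/115.48 = 0.2895
Stable ⇔ ρ < 1: YES
Spare capacity = cμ − λ = 115.48 − 33.43 = 82.05/hr

Final: ρ = 0.2895; stable; margin = 82.05/hr


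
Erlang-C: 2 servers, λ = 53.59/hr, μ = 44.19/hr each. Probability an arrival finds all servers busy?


a = λ/μ = 1.2127; ρ = a/2 = 0.6064
P₀ = 0.245052 (from M/M/c formula)
C(c,a) = [a^c/(c!(1−ρ))]·P₀ = [1.47068/(2·0.3936)]·0.245052
= 1.86805·0.245052 = 0.457770

Final: 0.457770


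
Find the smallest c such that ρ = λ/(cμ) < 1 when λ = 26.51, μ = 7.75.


Stability requires cμ > λ ⇔ c > λ/μ.
λ/μ = 26.51/7.75 = 3.4206
Minimum integer c = ⌊3.4206⌋ + 1 = 4
Check: 4·7.75 = 31.00 > 26.51, while 3·7.75 = 23.25 ≤ 26.51

Final: 4 servers


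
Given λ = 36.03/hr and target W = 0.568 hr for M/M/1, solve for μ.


W = 1/(μ−λ) ⇒ μ − λ = 1/W = 1/0.568 = 1.7606
μ = λ + 1/W = 36.03 + 1.7606 = 37.7906 per hr

Final: 37.7906 /hr


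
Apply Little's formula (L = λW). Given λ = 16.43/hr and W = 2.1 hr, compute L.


L = λW = 16.43·2.1 = 34.5030

Final: 34.5030


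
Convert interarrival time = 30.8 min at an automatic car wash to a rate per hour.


λ = 1/(interarrival time) in consistent units.
1 hour = 60 min, so λ = 60/30.8 = 1.9481 per hour

Final: 1.9481 /hr


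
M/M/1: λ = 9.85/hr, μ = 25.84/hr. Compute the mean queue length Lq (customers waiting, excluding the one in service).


ρ = 9.85/25.84 = 0.3812
Lq = ρ²/(1−ρ) = 0.1453/0.6188 = 0.2348

Final: 0.2348


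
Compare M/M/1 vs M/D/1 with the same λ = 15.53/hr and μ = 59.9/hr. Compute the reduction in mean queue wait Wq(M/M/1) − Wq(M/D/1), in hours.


ρ = 15.53/59.9 = 0.2593
Wq(M/M/1) = ρ/(μ−λ) = 0.2593/44.37 = 0.005843 hr
Wq(M/D/1) = ρ/(2(μ−λ)) = 0.002922 hr
Savings = 0.005843 − 0.002922 = 0.002922 hr

Final: 0.002922 hr


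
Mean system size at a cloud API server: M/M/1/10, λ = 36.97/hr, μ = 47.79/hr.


ρ = 36.97/47.79 = 0.7736
L = ρ[1 − (K+1)ρ^K + Kρ^(K+1)] / [(1−ρ)(1−ρ^(K+1))]
Numerator: 0.7736·(1 − 11·0.076758 + 10·0.059380) = 0.579774
Denominator: (0.2264)·(0.940620) = 0.212963
L = 0.579774/0.212963 = 2.7224

Final: 2.7224


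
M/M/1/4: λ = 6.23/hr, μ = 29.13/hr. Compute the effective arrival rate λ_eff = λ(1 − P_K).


ρ = 0.2139; P_K = (1−ρ)ρ^4/(1−ρ^5) = 0.001645
λ_eff = λ(1 − P_K) = 6.23·(1 − 0.001645) = 6.23·0.998355 = 6.2197 /hr

Final: 6.2197 /hr


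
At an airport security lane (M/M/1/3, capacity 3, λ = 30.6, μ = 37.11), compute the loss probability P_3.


ρ = λ/μ = 30.6/37.11 = 0.8246
P_K = (1−ρ)ρ^K/(1−ρ^(K+1)) = (0.1754·0.560649)/(1 − 0.462298)
= 0.098352/0.537702 = 0.182911

Final: 0.182911


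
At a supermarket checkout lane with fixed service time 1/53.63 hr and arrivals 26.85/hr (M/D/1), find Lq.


ρ = 26.85/53.63 = 0.5007
M/D/1: Lq = ρ²/(2(1−ρ)) = 0.2507/(2·0.4993) = 0.25098

Final: 0.25098


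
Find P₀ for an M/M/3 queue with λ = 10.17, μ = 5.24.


a = λ/μ = 10.17/5.24 = 1.9408; ρ = a/c = 0.6469
Σ_{k=0}^{2} a^k/k! (terms k=0..2) = 1.00000 + 1.94084 + 1.88343 = 4.82427
Tail: a^3/(3!(1−ρ)) = 7.31087/(6·0.3531) = 3.45126
P₀ = 1/(4.82427 + 3.45126) = 1/8.27553 = 0.120838

Final: 0.120838


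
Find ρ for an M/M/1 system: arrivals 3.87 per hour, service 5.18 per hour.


ρ = λ/μ = 3.87/5.18 = 0.7471

Final: 0.7471


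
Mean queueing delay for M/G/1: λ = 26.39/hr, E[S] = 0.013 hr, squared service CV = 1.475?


ρ = λ·E[S] = 26.39·0.013 = 0.3431
E[S²] = E[S]²(1+C_s²) = 0.013²·(1+1.475) = 0.0004183
Wq = λ·E[S²]/(2(1−ρ)) = 26.39·0.0004183/(2·0.6569) = 0.008401 hr

Final: 0.008401 hr


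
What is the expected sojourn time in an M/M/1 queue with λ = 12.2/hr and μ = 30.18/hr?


W = 1/(μ−λ) = 1/(30.18 − 12.2) = 1/17.98 = 0.05562 hr

Final: 0.05562 hr


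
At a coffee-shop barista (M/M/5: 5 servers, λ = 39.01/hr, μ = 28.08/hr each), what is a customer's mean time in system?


a = 1.3892; ρ = 0.2778; P₀ = 0.249002
Lq = P₀·a^c·ρ/(c!(1−ρ)²) = 0.005721
Wq = Lq/λ = 0.005721/39.01 = 0.0001467 hr
W = Wq + 1/μ = 0.0001467 + 0.03561 = 0.03576 hr

Final: 0.03576 hr


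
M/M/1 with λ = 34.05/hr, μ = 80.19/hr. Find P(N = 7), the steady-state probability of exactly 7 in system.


ρ = 34.05/80.19 = 0.4246
P_n = (1−ρ)·ρ^n = (1 − 0.4246)·0.4246^7 = 0.5754·0.002489 = 0.001432

Final: 0.001432


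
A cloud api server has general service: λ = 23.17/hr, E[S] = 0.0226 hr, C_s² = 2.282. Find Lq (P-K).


ρ = λ·E[S] = 23.17·0.0226 = 0.5236
Lq = ρ²(1+C_s²)/(2(1−ρ)) = 0.2742·(1+2.282)/(2·0.4764)
= 0.2742·3.2820/0.9527 = 0.94459

Final: 0.94459


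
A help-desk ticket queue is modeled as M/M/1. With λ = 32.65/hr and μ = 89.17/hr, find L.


ρ = λ/μ = 32.65/89.17 = 0.3662
L = ρ/(1−ρ) = 0.3662/(1 − 0.3662) = 0.3662/0.6338 = 0.5777

Final: 0.5777


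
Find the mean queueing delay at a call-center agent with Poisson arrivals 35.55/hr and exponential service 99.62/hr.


ρ = 35.55/99.62 = 0.3569
Wq = ρ/(μ−λ) = 0.3569/(99.62 − 35.55) = 0.3569/64.07 = 0.005570 hr

Final: 0.005570 hr


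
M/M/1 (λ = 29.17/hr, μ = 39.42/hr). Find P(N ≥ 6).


ρ = 29.17/39.42 = 0.7400
P(N ≥ n) = ρ^n = 0.7400^6 = 0.164179

Final: 0.164179


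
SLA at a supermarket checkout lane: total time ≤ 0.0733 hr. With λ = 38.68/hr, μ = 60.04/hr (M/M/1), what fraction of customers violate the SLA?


W ~ Exponential(μ−λ) for M/M/1.
μ − λ = 60.04 − 38.68 = 21.3600
P(W > t) = e^{−(μ−λ)t} = e^{−1.5657} = 0.208944

Final: 0.208944


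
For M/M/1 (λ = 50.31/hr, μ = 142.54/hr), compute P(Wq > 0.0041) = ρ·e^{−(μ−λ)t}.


ρ = 50.31/142.54 = 0.3530
P(Wq > t) = ρ·e^{−(μ−λ)t} = 0.3530·e^{−0.3781}
= 0.3530·0.685133 = 0.241820

Final: 0.241820


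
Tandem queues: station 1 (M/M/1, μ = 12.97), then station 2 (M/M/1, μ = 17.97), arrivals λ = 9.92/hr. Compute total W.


Each node sees arrival rate λ = 9.92/hr (tandem ⇒ throughput preserved).
W₁ = 1/(μ₁−λ) = 1/(12.97−9.92) = 0.32787 hr
W₂ = 1/(μ₂−λ) = 1/(17.97−9.92) = 0.12422 hr
W_total = W₁ + W₂ = 0.32787 + 0.12422 = 0.45209 hr

Final: 0.45209 hr


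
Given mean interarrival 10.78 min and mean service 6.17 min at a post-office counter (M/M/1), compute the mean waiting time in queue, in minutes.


λ = 60/10.78 = 5.5659 /hr
μ = 60/6.17 = 9.7245 /hr
ρ = λ/μ = 5.5659/9.7245 = 0.5724
Wq = ρ/(μ−λ) = 0.5724/(9.7245−5.5659) = 0.13763 hr
In minutes: 0.13763·60 = 8.258 min

Final: 8.258 min


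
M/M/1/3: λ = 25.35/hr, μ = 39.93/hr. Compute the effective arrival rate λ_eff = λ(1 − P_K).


ρ = 0.6349; P_K = (1−ρ)ρ^3/(1−ρ^4) = 0.111553
λ_eff = λ(1 − P_K) = 25.35·(1 − 0.111553) = 25.35·0.888447 = 22.5221 /hr

Final: 22.5221 /hr


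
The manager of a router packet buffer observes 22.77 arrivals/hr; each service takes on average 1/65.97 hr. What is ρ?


ρ = λ/μ = 22.77/65.97 = 0.3452

Final: 0.3452


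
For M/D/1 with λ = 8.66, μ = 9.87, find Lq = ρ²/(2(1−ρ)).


ρ = 8.66/9.87 = 0.8774
M/D/1: Lq = ρ²/(2(1−ρ)) = 0.7698/(2·0.1226) = 3.13981

Final: 3.13981


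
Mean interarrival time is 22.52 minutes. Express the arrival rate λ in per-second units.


λ = 1/(interarrival time) in consistent units.
1 second = 0.0166667 min, so λ = 0.0166667/22.52 = 0.0007401 per second

Final: 0.0007401 /sec


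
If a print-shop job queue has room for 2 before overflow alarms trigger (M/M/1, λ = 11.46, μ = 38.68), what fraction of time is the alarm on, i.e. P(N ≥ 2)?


ρ = 11.46/38.68 = 0.2963
P(N ≥ n) = ρ^n = 0.2963^2 = 0.087780

Final: 0.087780


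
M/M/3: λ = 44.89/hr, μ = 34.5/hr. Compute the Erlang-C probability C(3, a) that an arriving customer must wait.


a = λ/μ = 1.3012; ρ = a/3 = 0.4337
P₀ = 0.263434 (from M/M/c formula)
C(c,a) = [a^c/(c!(1−ρ))]·P₀ = [2.20288/(6·0.5663)]·0.263434
= 0.64835·0.263434 = 0.170797

Final: 0.170797


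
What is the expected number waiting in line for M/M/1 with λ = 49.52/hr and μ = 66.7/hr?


ρ = 49.52/66.7 = 0.7424
Lq = ρ²/(1−ρ) = 0.5512/0.2576 = 2.1400

Final: 2.1400


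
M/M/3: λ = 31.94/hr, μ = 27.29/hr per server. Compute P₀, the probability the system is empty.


a = λ/μ = 31.94/27.29 = 1.1704; ρ = a/c = 0.3901
Σ_{k=0}^{2} a^k/k! (terms k=0..2) = 1.00000 + 1.17039 + 0.68491 = 2.85530
Tail: a^3/(3!(1−ρ)) = 1.60322/(6·0.6099) = 0.43813
P₀ = 1/(2.85530 + 0.43813) = 1/3.29343 = 0.303634

Final: 0.303634


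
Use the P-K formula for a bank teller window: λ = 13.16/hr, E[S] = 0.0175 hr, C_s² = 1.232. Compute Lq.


ρ = λ·E[S] = 13.16·0.0175 = 0.2303
Lq = ρ²(1+C_s²)/(2(1−ρ)) = 0.05304·(1+1.232)/(2·0.7697)
= 0.05304·2.2320/1.5394 = 0.07690

Final: 0.07690


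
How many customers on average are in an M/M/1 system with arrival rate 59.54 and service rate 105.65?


ρ = λ/μ = 59.54/105.65 = 0.5636
L = ρ/(1−ρ) = 0.5636/(1 − 0.5636) = 0.5636/0.4364 = 1.2913

Final: 1.2913


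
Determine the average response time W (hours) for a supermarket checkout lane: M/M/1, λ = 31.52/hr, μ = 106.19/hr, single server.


W = 1/(μ−λ) = 1/(106.19 − 31.52) = 1/74.67 = 0.01339 hr

Final: 0.01339 hr


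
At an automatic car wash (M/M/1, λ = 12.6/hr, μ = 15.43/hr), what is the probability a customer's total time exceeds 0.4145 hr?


W ~ Exponential(μ−λ) for M/M/1.
μ − λ = 15.43 − 12.6 = 2.8300
P(W > t) = e^{−(μ−λ)t} = e^{−1.1730} = 0.309426

Final: 0.309426


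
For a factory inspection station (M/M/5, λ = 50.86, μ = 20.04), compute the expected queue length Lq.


a = λ/μ = 2.5379; ρ = a/5 = 0.5076
P₀ = 0.076962
Lq = P₀·a^c·ρ / (c!·(1−ρ)²) = 0.076962·105.29147·0.5076/(120·0.24247)
= 0.14136

Final: 0.14136


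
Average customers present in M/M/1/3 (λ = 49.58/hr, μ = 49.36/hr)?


ρ = 49.58/49.36 = 1.0045
L = ρ[1 − (K+1)ρ^K + Kρ^(K+1)] / [(1−ρ)(1−ρ^(K+1))]
Numerator: 1.0045·(1 − 4·1.013431 + 3·1.017948) = 0.0001204
Denominator: (-0.004457)·(-0.017948) = 0.00007999
L = 0.0001204/0.00007999 = 1.5056

Final: 1.5056


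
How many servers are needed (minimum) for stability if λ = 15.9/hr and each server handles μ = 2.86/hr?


Stability requires cμ > λ ⇔ c > λ/μ.
λ/μ = 15.9/2.86 = 5.5594
Minimum integer c = ⌊5.5594⌋ + 1 = 6
Check: 6·2.86 = 17.16 > 15.9, while 5·2.86 = 14.30 ≤ 15.9

Final: 6 servers


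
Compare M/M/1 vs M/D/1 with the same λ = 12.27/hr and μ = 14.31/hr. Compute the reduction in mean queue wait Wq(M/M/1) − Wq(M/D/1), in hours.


ρ = 12.27/14.31 = 0.8574
Wq(M/M/1) = ρ/(μ−λ) = 0.8574/2.04 = 0.42031 hr
Wq(M/D/1) = ρ/(2(μ−λ)) = 0.21016 hr
Savings = 0.42031 − 0.21016 = 0.21016 hr

Final: 0.21016 hr


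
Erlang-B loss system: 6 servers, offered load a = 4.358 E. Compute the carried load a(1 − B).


B(6,4.358) = 0.143526 (Erlang-B)
Carried load = a(1 − B) = 4.358·(1 − 0.143526) = 4.358·0.856474 = 3.7325 E

Final: 3.7325 Erlangs


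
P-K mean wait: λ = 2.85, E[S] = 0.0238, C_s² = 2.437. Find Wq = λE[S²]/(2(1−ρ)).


ρ = λ·E[S] = 2.85·0.0238 = 0.06783
E[S²] = E[S]²(1+C_s²) = 0.0238²·(1+2.437) = 0.001947
Wq = λ·E[S²]/(2(1−ρ)) = 2.85·0.001947/(2·0.9322) = 0.002976 hr

Final: 0.002976 hr


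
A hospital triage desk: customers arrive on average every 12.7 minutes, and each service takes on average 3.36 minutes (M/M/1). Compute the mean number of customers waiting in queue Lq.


λ = 60/12.7 = 4.7244 /hr
μ = 60/3.36 = 17.8571 /hr
ρ = λ/μ = 4.7244/17.8571 = 0.2646
Lq = ρ²/(1−ρ) = 0.07000/0.7354 = 0.09518

Final: 0.09518


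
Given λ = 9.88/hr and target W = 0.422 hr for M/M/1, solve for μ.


W = 1/(μ−λ) ⇒ μ − λ = 1/W = 1/0.422 = 2.3697
μ = λ + 1/W = 9.88 + 2.3697 = 12.2497 per hr

Final: 12.2497 /hr


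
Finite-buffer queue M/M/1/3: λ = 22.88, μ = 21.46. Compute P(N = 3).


ρ = λ/μ = 22.88/21.46 = 1.0662
P_K = (1−ρ)ρ^K/(1−ρ^(K+1)) = (-0.06617·1.211934)/(1 − 1.292127)
= -0.080193/-0.292127 = 0.274515

Final: 0.274515


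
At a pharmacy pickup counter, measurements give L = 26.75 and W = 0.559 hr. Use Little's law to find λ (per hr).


λ = L/W = 26.75/0.559 = 47.8533 /hr

Final: 47.8533 /hr


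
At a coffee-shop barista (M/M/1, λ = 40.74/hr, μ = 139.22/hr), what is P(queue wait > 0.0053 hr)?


ρ = 40.74/139.22 = 0.2926
P(Wq > t) = ρ·e^{−(μ−λ)t} = 0.2926·e^{−0.5219}
= 0.2926·0.593366 = 0.173637

Final: 0.173637


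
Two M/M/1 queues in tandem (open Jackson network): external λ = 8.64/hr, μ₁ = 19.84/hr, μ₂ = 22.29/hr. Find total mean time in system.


Each node sees arrival rate λ = 8.64/hr (tandem ⇒ throughput preserved).
W₁ = 1/(μ₁−λ) = 1/(19.84−8.64) = 0.08929 hr
W₂ = 1/(μ₂−λ) = 1/(22.29−8.64) = 0.07326 hr
W_total = W₁ + W₂ = 0.08929 + 0.07326 = 0.16255 hr

Final: 0.16255 hr


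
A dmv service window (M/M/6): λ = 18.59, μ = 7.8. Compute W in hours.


a = 2.3833; ρ = 0.3972; P₀ = 0.091850
Lq = P₀·a^c·ρ/(c!(1−ρ)²) = 0.02556
Wq = Lq/λ = 0.02556/18.59 = 0.001375 hr
W = Wq + 1/μ = 0.001375 + 0.12821 = 0.12958 hr

Final: 0.12958 hr


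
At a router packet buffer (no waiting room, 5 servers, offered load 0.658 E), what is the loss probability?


B(c,a) = (a^c/c!) / Σ_{k=0}^{c} a^k/k!
a^5/5! = 0.001028
Σ terms (k=0..5): 1.00000 + 0.65800 + 0.21648 + 0.04748 + 0.007811 + 0.001028 = 1.930802
B = 0.001028/1.930802 = 0.0005324

Final: 0.0005324


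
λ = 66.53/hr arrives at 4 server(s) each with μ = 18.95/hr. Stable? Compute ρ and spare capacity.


Total capacity cμ = 4·18.95 = 75.80/hr
ρ = λ/(cμ) = 66.53/75.80 = 0.8777
Stable ⇔ ρ < 1: YES
Spare capacity = cμ − λ = 75.80 − 66.53 = 9.27/hr

Final: ρ = 0.8777; stable; margin = 9.27/hr


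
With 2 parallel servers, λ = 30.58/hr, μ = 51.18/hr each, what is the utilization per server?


ρ = λ/(cμ) = 30.58/(2·51.18) = 30.58/102.36 = 0.2987

Final: 0.2987


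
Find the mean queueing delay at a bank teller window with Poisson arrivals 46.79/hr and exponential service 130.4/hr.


ρ = 46.79/130.4 = 0.3588
Wq = ρ/(μ−λ) = 0.3588/(130.4 − 46.79) = 0.3588/83.61 = 0.004292 hr

Final: 0.004292 hr


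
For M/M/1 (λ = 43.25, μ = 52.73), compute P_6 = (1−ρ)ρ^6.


ρ = 43.25/52.73 = 0.8202
P_n = (1−ρ)·ρ^n = (1 − 0.8202)·0.8202^6 = 0.1798·0.304488 = 0.054742

Final: 0.054742


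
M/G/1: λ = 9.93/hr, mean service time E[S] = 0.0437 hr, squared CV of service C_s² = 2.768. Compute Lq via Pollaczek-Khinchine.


ρ = λ·E[S] = 9.93·0.0437 = 0.4339
Lq = ρ²(1+C_s²)/(2(1−ρ)) = 0.1883·(1+2.768)/(2·0.5661)
= 0.1883·3.7680/1.1321 = 0.62673

Final: 0.62673


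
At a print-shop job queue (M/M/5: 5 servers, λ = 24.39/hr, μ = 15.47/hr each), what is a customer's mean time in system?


a = 1.5766; ρ = 0.3153; P₀ = 0.206246
Lq = P₀·a^c·ρ/(c!(1−ρ)²) = 0.01126
Wq = Lq/λ = 0.01126/24.39 = 0.0004617 hr
W = Wq + 1/μ = 0.0004617 + 0.06464 = 0.06510 hr

Final: 0.06510 hr


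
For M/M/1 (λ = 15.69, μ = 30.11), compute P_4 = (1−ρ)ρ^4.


ρ = 15.69/30.11 = 0.5211
P_n = (1−ρ)·ρ^n = (1 − 0.5211)·0.5211^4 = 0.4789·0.073731 = 0.035310

Final: 0.035310


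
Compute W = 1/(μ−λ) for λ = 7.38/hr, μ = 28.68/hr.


W = 1/(μ−λ) = 1/(28.68 − 7.38) = 1/21.30 = 0.04695 hr

Final: 0.04695 hr


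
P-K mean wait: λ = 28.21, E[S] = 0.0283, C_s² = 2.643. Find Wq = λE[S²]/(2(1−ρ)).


ρ = λ·E[S] = 28.21·0.0283 = 0.7983
E[S²] = E[S]²(1+C_s²) = 0.0283²·(1+2.643) = 0.002918
Wq = λ·E[S²]/(2(1−ρ)) = 28.21·0.002918/(2·0.2017) = 0.20408 hr

Final: 0.20408 hr


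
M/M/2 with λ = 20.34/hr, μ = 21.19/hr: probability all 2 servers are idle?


a = λ/μ = 20.34/21.19 = 0.9599; ρ = a/c = 0.4799
Σ_{k=0}^{1} a^k/k! (terms k=0..1) = 1.00000 + 0.95989 = 1.95989
Tail: a^2/(2!(1−ρ)) = 0.92138/(2·0.5201) = 0.88585
P₀ = 1/(1.95989 + 0.88585) = 1/2.84574 = 0.351403

Final: 0.351403
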